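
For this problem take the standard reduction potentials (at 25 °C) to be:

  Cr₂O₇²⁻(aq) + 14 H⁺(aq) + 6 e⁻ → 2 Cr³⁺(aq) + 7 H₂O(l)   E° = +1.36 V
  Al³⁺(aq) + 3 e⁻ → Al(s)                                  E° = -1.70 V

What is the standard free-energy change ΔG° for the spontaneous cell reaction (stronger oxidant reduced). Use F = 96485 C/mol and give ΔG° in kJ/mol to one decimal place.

-1771.5 kJ/mol

Cr₂O₇²⁻/Cr³⁺ (E° = +1.36 V) is the cathode; Al³⁺/Al (E° = -1.70 V) is the anode, so E°cell = +3.06 V.
Balancing electrons gives n = 6 (lcm of 6 and 3).
ΔG° = −nFE° = −(6)(96485)(+3.06) = -1,771,465 J = -1771.5 kJ/mol.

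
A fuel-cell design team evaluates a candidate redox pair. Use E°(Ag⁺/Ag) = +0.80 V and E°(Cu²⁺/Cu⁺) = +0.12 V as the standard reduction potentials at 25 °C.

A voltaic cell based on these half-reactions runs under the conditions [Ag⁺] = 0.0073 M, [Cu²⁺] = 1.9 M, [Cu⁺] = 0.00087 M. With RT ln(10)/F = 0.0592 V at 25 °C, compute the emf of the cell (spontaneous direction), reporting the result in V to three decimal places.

+0.356 V

Ag⁺/Ag is the cathode (higher E°), Cu²⁺/Cu⁺ the anode: E°cell = +0.80 − (+0.12) = +0.68 V, n = 1.
Overall: Ag⁺(aq) + Cu⁺(aq) → Ag(s) + Cu²⁺(aq)
Q = [Cu²⁺] / ([Ag⁺]·[Cu⁺]); log Q = 5.476.
E = E° − (0.0592/n) log Q = +0.68 − (0.0592/1)(5.476) = +0.356 V.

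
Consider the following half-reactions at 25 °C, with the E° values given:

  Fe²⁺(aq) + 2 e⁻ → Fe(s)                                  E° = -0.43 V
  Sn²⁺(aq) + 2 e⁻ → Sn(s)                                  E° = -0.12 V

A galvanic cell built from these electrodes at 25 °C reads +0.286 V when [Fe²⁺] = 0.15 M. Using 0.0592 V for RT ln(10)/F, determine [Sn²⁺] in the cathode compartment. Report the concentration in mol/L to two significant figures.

Sn²⁺/Sn is the cathode, Fe²⁺/Fe the anode: E°cell = +0.31 V, n = 2.
Overall reaction: Sn²⁺(aq) + Fe(s) → Sn(s) + Fe²⁺(aq); Q = [Fe²⁺]^1/[Sn²⁺]^1.
From E = E° − (0.0592/n) log Q: log Q = (E° − E)·n/0.0592 = (+0.31 − (+0.286))·2/0.0592 = 0.8108.
So 1·log[Sn²⁺] = 1·log(0.15) − log Q = -0.8239 − (0.8108) = -1.6347; [Sn²⁺] = 10^(-1.6347) ≈ 0.023 M.

0.023 M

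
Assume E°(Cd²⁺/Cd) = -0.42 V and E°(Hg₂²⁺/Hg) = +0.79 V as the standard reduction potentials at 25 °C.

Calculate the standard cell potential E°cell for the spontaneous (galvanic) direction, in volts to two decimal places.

The Hg₂²⁺/Hg couple has the higher reduction potential, so it is the cathode; Cd²⁺/Cd is oxidised at the anode.
E°cell = E°(cathode) − E°(anode) = (+0.79) − (-0.42) = +1.21 V.
Since E°cell > 0, the reaction is spontaneous under standard conditions.

+1.21 V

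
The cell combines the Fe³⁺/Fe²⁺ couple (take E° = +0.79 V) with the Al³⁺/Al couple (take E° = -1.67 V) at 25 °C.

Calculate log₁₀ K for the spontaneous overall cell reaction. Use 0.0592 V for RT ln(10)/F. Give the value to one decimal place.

124.7

Cathode: Fe³⁺/Fe²⁺; anode: Al³⁺/Al. E°cell = +2.46 V, n = 3.
log K = nE°cell / 0.0592 = (3)(+2.46) / 0.0592 = 124.7.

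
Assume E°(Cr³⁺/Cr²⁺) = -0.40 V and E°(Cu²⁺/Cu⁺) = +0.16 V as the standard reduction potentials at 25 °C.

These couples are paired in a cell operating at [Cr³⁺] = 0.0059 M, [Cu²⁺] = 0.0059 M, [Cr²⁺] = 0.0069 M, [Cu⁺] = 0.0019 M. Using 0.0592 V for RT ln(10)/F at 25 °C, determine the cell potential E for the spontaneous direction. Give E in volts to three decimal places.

Cu²⁺/Cu⁺ is the cathode (higher E°), Cr³⁺/Cr²⁺ the anode: E°cell = +0.16 − (-0.40) = +0.56 V, n = 1.
Overall: Cu²⁺(aq) + Cr²⁺(aq) → Cu⁺(aq) + Cr³⁺(aq)
Q = [Cu⁺]·[Cr³⁺] / ([Cu²⁺]·[Cr²⁺]); log Q = -0.560.
E = E° − (0.0592/n) log Q = +0.56 − (0.0592/1)(-0.560) = +0.593 V.

+0.593 V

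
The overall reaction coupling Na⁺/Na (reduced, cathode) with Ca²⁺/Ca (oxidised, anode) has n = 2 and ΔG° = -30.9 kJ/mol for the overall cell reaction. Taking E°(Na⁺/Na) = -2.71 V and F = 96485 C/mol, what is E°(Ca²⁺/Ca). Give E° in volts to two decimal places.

-2.87 V

E°cell = −ΔG°/(nF) = −(-30.9×10³)/((2)(96485)) = +0.160 V.
Since Na⁺/Na is the cathode and Ca²⁺/Ca the anode, E°cell = E°(Na⁺/Na) − E°(Ca²⁺/Ca).
So E°(Ca²⁺/Ca) = E°(Na⁺/Na) − E°cell = (-2.71) − (+0.160) = -2.87 V.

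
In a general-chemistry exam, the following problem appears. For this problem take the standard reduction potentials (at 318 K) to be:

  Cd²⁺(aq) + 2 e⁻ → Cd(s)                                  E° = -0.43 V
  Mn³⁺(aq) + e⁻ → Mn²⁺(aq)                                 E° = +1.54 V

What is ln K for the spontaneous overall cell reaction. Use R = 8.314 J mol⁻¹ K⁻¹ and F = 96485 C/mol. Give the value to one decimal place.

Cathode: Mn³⁺/Mn²⁺; anode: Cd²⁺/Cd. E°cell = (+1.54) − (-0.43) = +1.97 V, with n = 2.
ΔG° = −nFE° = −RT ln K, so ln K = nFE°/(RT) = (2)(96485)(+1.97) / ((8.314)(318)) = 143.787.

143.8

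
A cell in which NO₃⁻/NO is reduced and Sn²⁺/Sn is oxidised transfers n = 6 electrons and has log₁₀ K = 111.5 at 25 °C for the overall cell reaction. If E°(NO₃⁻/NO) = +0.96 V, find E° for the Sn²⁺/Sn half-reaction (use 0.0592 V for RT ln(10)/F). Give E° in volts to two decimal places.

-0.14 V

E°cell = (0.0592/n)·log K = (0.0592/6)(111.5) = +1.100 V.
Since NO₃⁻/NO is the cathode and Sn²⁺/Sn the anode, E°cell = E°(NO₃⁻/NO) − E°(Sn²⁺/Sn).
So E°(Sn²⁺/Sn) = E°(NO₃⁻/NO) − E°cell = (+0.96) − (+1.100) = -0.14 V.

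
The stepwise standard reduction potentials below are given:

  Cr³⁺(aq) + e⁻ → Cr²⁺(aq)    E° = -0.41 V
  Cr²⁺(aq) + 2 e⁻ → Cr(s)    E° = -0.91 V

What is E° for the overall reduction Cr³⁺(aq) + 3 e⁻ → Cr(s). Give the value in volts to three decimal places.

Since ΔG° = −nFE° is additive over sequential reductions, n₃E°₃ = n₁E°₁ + n₂E°₂.
E°₃ = (1×-0.41 + 2×-0.91) / 3 = (-2.230) / 3 = -0.743 V.

-0.743 V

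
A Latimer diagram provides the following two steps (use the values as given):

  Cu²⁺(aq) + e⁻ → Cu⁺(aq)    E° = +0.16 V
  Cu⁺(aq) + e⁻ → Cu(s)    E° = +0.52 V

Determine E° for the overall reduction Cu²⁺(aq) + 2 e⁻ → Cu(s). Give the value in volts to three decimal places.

+0.340 V

Standard free energies of sequential steps add: ΔG°₃ = ΔG°₁ + ΔG°₂, so n₃E°₃ = n₁E°₁ + n₂E°₂.
E°₃ = (1×+0.16 + 1×+0.52) / 2 = (+0.680) / 2 = +0.340 V.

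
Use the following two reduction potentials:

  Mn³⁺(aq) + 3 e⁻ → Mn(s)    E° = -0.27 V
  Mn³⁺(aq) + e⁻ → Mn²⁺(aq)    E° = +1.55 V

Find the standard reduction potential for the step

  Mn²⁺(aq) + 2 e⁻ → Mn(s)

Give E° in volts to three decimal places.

Sequential free energies add, so n₃E°₃ = n₁E°₁ + n₂E°₂.
With n₃ = 3, and the known step contributing 1×(+1.55) V, the unknown satisfies 2·E° = 3×(-0.27) − 1×(+1.55) = -2.360.
E° = -2.360 / 2 = -1.180 V.

-1.180 V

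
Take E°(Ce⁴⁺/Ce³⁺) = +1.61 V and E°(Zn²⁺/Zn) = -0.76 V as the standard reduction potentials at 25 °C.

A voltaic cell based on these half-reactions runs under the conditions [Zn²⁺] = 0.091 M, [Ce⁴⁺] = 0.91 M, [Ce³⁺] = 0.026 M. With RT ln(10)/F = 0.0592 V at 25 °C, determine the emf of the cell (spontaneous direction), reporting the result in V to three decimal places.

Ce⁴⁺/Ce³⁺ is the cathode (higher E°), Zn²⁺/Zn the anode: E°cell = +1.61 − (-0.76) = +2.37 V, n = 2.
Overall: 2 Ce⁴⁺(aq) + Zn(s) → 2 Ce³⁺(aq) + Zn²⁺(aq)
Q = [Ce³⁺]^2·[Zn²⁺] / ([Ce⁴⁺]^2); log Q = -4.129.
E = E° − (0.0592/n) log Q = +2.37 − (0.0592/2)(-4.129) = +2.492 V.

+2.492 V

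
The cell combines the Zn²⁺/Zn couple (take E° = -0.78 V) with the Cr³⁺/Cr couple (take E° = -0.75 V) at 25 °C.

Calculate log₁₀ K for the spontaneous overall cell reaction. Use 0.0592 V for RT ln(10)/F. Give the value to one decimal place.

3.0

Cathode: Cr³⁺/Cr; anode: Zn²⁺/Zn. E°cell = +0.03 V, n = 6.
log K = nE°cell / 0.0592 = (6)(+0.03) / 0.0592 = 3.0.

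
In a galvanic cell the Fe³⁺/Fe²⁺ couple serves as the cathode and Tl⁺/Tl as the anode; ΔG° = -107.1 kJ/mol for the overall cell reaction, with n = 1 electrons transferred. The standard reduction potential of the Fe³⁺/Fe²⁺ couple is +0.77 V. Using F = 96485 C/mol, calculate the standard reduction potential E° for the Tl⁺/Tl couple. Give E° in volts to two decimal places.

-0.34 V

E°cell = −ΔG°/(nF) = −(-107.1×10³)/((1)(96485)) = +1.110 V.
Since Fe³⁺/Fe²⁺ is the cathode and Tl⁺/Tl the anode, E°cell = E°(Fe³⁺/Fe²⁺) − E°(Tl⁺/Tl).
So E°(Tl⁺/Tl) = E°(Fe³⁺/Fe²⁺) − E°cell = (+0.77) − (+1.110) = -0.34 V.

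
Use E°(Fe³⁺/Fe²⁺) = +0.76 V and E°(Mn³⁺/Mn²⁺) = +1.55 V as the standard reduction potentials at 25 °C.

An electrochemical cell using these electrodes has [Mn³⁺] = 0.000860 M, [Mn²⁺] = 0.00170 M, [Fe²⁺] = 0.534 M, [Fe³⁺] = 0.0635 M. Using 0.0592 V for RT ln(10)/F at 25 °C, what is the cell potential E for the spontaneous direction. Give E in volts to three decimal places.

Mn³⁺/Mn²⁺ is the cathode (higher E°), Fe³⁺/Fe²⁺ the anode: E°cell = +1.55 − (+0.76) = +0.79 V, n = 1.
Overall: Mn³⁺(aq) + Fe²⁺(aq) → Mn²⁺(aq) + Fe³⁺(aq)
Q = [Mn²⁺]·[Fe³⁺] / ([Mn³⁺]·[Fe²⁺]); log Q = -0.629.
E = E° − (0.0592/n) log Q = +0.79 − (0.0592/1)(-0.629) = +0.827 V.

+0.827 V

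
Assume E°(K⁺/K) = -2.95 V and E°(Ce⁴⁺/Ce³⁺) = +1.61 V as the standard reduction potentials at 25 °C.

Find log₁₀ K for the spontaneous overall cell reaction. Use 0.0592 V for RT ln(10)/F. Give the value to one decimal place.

Cathode: Ce⁴⁺/Ce³⁺; anode: K⁺/K. E°cell = +4.56 V, n = 1.
log K = nE°cell / 0.0592 = (1)(+4.56) / 0.0592 = 77.0.

77.0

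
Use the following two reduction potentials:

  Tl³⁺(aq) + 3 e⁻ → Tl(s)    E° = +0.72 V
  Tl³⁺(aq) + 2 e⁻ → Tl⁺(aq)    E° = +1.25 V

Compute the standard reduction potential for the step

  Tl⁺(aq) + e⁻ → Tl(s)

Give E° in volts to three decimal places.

-0.340 V

Sequential free energies add, so n₃E°₃ = n₁E°₁ + n₂E°₂.
With n₃ = 3, and the known step contributing 2×(+1.25) V, the unknown satisfies 1·E° = 3×(+0.72) − 2×(+1.25) = -0.340.
E° = -0.340 / 1 = -0.340 V.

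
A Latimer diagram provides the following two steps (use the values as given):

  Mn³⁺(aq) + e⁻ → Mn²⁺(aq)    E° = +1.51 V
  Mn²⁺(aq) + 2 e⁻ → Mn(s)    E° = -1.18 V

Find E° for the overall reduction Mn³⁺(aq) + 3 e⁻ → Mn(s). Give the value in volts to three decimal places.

-0.283 V

Standard free energies of sequential steps add: ΔG°₃ = ΔG°₁ + ΔG°₂, so n₃E°₃ = n₁E°₁ + n₂E°₂.
E°₃ = (1×+1.51 + 2×-1.18) / 3 = (-0.850) / 3 = -0.283 V.
E° values themselves are not directly additive — weighting by electron count is essential.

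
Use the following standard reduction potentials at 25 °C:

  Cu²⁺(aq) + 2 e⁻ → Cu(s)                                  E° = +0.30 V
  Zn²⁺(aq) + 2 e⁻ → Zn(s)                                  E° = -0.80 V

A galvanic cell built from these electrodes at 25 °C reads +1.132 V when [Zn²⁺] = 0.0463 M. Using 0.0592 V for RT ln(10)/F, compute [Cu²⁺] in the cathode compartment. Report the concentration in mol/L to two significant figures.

0.56 M

Cu²⁺/Cu is the cathode, Zn²⁺/Zn the anode: E°cell = +1.10 V, n = 2.
Overall reaction: Cu²⁺(aq) + Zn(s) → Cu(s) + Zn²⁺(aq); Q = [Zn²⁺]^1/[Cu²⁺]^1.
From E = E° − (0.0592/n) log Q: log Q = (E° − E)·n/0.0592 = (+1.10 − (+1.132))·2/0.0592 = -1.0811.
So 1·log[Cu²⁺] = 1·log(0.0463) − log Q = -1.3344 − (-1.0811) = -0.2533; [Cu²⁺] = 10^(-0.2533) ≈ 0.56 M.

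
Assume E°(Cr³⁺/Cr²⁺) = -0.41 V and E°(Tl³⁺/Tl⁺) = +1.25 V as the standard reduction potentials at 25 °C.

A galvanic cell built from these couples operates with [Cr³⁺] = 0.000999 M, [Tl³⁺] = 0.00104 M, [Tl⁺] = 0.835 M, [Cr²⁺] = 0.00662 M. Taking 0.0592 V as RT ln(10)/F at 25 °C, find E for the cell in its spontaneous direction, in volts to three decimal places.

+1.623 V

Tl³⁺/Tl⁺ is the cathode (higher E°), Cr³⁺/Cr²⁺ the anode: E°cell = +1.25 − (-0.41) = +1.66 V, n = 2.
Overall: Tl³⁺(aq) + 2 Cr²⁺(aq) → Tl⁺(aq) + 2 Cr³⁺(aq)
Q = [Tl⁺]·[Cr³⁺]^2 / ([Tl³⁺]·[Cr²⁺]^2); log Q = 1.262.
E = E° − (0.0592/n) log Q = +1.66 − (0.0592/2)(1.262) = +1.623 V.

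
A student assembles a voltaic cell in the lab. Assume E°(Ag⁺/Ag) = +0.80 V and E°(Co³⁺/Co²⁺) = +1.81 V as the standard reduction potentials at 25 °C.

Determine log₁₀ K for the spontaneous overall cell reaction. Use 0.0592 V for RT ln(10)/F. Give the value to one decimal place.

Cathode: Co³⁺/Co²⁺; anode: Ag⁺/Ag. E°cell = +1.01 V, n = 1.
log K = nE°cell / 0.0592 = (1)(+1.01) / 0.0592 = 17.1.

17.1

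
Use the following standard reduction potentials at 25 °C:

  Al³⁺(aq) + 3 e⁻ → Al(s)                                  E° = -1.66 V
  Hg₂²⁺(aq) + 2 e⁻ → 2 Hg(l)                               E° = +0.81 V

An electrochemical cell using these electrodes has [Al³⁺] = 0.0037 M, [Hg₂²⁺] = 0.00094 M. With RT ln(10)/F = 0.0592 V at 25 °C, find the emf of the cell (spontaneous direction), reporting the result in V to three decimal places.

Hg₂²⁺/Hg is the cathode (higher E°), Al³⁺/Al the anode: E°cell = +0.81 − (-1.66) = +2.47 V, n = 6.
Overall: 3 Hg₂²⁺(aq) + 2 Al(s) → 6 Hg(l) + 2 Al³⁺(aq)
Q = [Al³⁺]^2 / ([Hg₂²⁺]^3); log Q = 4.217.
E = E° − (0.0592/n) log Q = +2.47 − (0.0592/6)(4.217) = +2.428 V.

+2.428 V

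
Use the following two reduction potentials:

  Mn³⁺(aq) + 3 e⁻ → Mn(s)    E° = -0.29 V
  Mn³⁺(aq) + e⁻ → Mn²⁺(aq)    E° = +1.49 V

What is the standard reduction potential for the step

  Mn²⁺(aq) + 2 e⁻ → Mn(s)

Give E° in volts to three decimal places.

-1.180 V

Sequential free energies add, so n₃E°₃ = n₁E°₁ + n₂E°₂.
With n₃ = 3, and the known step contributing 1×(+1.49) V, the unknown satisfies 2·E° = 3×(-0.29) − 1×(+1.49) = -2.360.
E° = -2.360 / 2 = -1.180 V.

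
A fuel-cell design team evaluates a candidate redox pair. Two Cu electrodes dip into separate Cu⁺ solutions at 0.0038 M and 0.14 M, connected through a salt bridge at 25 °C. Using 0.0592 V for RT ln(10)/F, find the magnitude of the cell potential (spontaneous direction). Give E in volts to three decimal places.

For a concentration cell E°cell = 0. The 0.14 M side is the cathode (reduction is favoured where [Cu⁺] is higher).
With n = 1, E = −(0.0592/1) log([Cu⁺]ₐₙ/[Cu⁺]꜀ₐₜ) = −(0.0592/1) log(0.0038/0.14) = −(0.0592/1)(-1.566) = +0.093 V.

+0.093 V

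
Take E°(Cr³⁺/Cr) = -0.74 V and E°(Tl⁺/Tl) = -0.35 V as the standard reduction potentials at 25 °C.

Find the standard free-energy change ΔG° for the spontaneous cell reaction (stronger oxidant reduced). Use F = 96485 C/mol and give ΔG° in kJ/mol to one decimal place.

Tl⁺/Tl (E° = -0.35 V) is the cathode; Cr³⁺/Cr (E° = -0.74 V) is the anode, so E°cell = +0.39 V.
Balancing electrons gives n = 3 (lcm of 1 and 3).
ΔG° = −nFE° = −(3)(96485)(+0.39) = -112,887 J = -112.9 kJ/mol.

-112.9 kJ/mol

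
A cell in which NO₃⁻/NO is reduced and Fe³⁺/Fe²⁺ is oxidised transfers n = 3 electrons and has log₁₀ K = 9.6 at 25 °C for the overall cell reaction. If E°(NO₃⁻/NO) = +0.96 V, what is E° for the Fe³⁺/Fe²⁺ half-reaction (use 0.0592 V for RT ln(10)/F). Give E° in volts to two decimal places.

+0.77 V

E°cell = (0.0592/n)·log K = (0.0592/3)(9.6) = +0.189 V.
Since NO₃⁻/NO is the cathode and Fe³⁺/Fe²⁺ the anode, E°cell = E°(NO₃⁻/NO) − E°(Fe³⁺/Fe²⁺).
So E°(Fe³⁺/Fe²⁺) = E°(NO₃⁻/NO) − E°cell = (+0.96) − (+0.189) = +0.77 V.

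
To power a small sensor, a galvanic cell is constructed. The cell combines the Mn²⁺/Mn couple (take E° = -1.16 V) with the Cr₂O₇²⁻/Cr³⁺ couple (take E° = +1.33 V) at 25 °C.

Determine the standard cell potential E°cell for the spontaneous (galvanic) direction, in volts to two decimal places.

The Cr₂O₇²⁻/Cr³⁺ couple has the higher reduction potential, so it is the cathode; Mn²⁺/Mn is oxidised at the anode.
E°cell = E°(cathode) − E°(anode) = (+1.33) − (-1.16) = +2.49 V.
Since E°cell > 0, the reaction is spontaneous under standard conditions.

+2.49 V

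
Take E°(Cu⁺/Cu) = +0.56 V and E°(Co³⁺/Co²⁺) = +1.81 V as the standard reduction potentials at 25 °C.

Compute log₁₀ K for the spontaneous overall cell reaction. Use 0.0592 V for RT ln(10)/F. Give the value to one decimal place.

Cathode: Co³⁺/Co²⁺; anode: Cu⁺/Cu. E°cell = +1.25 V, n = 1.
log K = nE°cell / 0.0592 = (1)(+1.25) / 0.0592 = 21.1.

21.1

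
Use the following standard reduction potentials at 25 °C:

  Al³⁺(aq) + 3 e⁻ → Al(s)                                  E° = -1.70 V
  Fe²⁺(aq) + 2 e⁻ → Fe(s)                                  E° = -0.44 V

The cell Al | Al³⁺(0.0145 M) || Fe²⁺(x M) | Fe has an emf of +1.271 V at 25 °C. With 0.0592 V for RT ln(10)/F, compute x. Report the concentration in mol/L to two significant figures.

0.14 M

Fe²⁺/Fe is the cathode, Al³⁺/Al the anode: E°cell = +1.26 V, n = 6.
Overall reaction: 3 Fe²⁺(aq) + 2 Al(s) → 3 Fe(s) + 2 Al³⁺(aq); Q = [Al³⁺]^2/[Fe²⁺]^3.
From E = E° − (0.0592/n) log Q: log Q = (E° − E)·n/0.0592 = (+1.26 − (+1.271))·6/0.0592 = -1.1149.
So 3·log[Fe²⁺] = 2·log(0.0145) − log Q = -3.6773 − (-1.1149) = -2.5624; log[Fe²⁺] = -2.5624 / 3 = -0.8541; [Fe²⁺] = 10^(-0.8541) ≈ 0.14 M.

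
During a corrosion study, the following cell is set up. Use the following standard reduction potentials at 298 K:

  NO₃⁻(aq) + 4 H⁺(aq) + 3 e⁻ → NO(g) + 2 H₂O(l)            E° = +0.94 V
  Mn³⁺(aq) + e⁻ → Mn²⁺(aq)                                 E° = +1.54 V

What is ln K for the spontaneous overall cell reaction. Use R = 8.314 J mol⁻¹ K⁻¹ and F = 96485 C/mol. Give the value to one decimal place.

70.1

Cathode: Mn³⁺/Mn²⁺; anode: NO₃⁻/NO. E°cell = (+1.54) − (+0.94) = +0.60 V, with n = 3.
ΔG° = −nFE° = −RT ln K, so ln K = nFE°/(RT) = (3)(96485)(+0.60) / ((8.314)(298)) = 70.098.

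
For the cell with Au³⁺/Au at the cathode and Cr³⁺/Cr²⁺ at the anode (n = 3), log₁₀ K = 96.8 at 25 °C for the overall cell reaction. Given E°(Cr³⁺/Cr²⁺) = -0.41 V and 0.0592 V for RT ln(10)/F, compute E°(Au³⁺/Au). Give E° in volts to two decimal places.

+1.50 V

E°cell = (0.0592/n)·log K = (0.0592/3)(96.8) = +1.910 V.
Since Au³⁺/Au is the cathode and Cr³⁺/Cr²⁺ the anode, E°cell = E°(Au³⁺/Au) − E°(Cr³⁺/Cr²⁺).
So E°(Au³⁺/Au) = E°cell + E°(Cr³⁺/Cr²⁺) = +1.910 + (-0.41) = +1.50 V.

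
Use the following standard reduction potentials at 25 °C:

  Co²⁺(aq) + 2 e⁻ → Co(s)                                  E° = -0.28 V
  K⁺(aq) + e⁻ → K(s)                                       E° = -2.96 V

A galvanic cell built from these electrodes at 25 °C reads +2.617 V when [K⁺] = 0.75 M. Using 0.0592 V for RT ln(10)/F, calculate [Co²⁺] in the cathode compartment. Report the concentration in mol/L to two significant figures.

Co²⁺/Co is the cathode, K⁺/K the anode: E°cell = +2.68 V, n = 2.
Overall reaction: Co²⁺(aq) + 2 K(s) → Co(s) + 2 K⁺(aq); Q = [K⁺]^2/[Co²⁺]^1.
From E = E° − (0.0592/n) log Q: log Q = (E° − E)·n/0.0592 = (+2.68 − (+2.617))·2/0.0592 = 2.1284.
So 1·log[Co²⁺] = 2·log(0.75) − log Q = -0.2499 − (2.1284) = -2.3783; [Co²⁺] = 10^(-2.3783) ≈ 0.0042 M.

0.0042 M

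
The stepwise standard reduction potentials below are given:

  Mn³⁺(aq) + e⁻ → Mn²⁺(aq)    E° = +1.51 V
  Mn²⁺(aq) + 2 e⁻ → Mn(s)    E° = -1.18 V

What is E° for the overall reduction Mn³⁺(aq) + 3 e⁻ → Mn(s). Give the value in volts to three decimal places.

-0.283 V

Adding the free-energy changes (−nFE°) of the two steps gives −n₃FE°₃ = −n₁FE°₁ − n₂FE°₂.
E°₃ = (1×+1.51 + 2×-1.18) / 3 = (-0.850) / 3 = -0.283 V.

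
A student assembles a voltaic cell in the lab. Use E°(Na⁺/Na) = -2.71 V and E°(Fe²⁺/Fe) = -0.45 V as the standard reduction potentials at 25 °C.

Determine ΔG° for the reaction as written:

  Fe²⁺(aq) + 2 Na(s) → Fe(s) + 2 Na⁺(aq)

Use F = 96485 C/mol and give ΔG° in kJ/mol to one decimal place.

-436.1 kJ/mol

As written, Fe²⁺/Fe is reduced (cathode) and Na⁺/Na is oxidised (anode), so E°cell = (-0.45) − (-2.71) = +2.26 V.
Balancing electrons gives n = 2.
ΔG° = −nFE° = −(2)(96485)(+2.26) = -436,112 J = -436.1 kJ/mol.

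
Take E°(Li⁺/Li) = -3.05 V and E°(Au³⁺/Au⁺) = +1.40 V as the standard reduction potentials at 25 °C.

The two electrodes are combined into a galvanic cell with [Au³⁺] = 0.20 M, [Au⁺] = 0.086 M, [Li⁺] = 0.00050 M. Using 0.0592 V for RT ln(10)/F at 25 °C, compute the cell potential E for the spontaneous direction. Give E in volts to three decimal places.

Au³⁺/Au⁺ is the cathode (higher E°), Li⁺/Li the anode: E°cell = +1.40 − (-3.05) = +4.45 V, n = 2.
Overall: Au³⁺(aq) + 2 Li(s) → Au⁺(aq) + 2 Li⁺(aq)
Q = [Au⁺]·[Li⁺]^2 / ([Au³⁺]); log Q = -6.969.
E = E° − (0.0592/n) log Q = +4.45 − (0.0592/2)(-6.969) = +4.656 V.

+4.656 V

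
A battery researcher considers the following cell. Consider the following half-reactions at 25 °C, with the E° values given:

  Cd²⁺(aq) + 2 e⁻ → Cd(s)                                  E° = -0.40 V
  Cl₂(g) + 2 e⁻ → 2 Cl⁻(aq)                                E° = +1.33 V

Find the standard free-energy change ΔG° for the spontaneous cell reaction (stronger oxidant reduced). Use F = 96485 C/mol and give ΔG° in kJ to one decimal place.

-333.8 kJ

Cl₂/Cl⁻ (E° = +1.33 V) is the cathode; Cd²⁺/Cd (E° = -0.40 V) is the anode, so E°cell = +1.73 V.
Balancing electrons gives n = 2 (lcm of 2 and 2).
ΔG° = −nFE° = −(2)(96485)(+1.73) = -333,838 J = -333.8 kJ.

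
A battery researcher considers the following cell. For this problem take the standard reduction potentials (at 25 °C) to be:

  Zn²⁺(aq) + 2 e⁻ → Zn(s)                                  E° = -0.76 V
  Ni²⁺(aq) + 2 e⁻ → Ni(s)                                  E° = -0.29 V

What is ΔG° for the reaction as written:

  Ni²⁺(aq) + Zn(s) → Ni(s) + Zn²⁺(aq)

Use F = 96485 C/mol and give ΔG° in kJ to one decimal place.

-90.7 kJ

As written, Ni²⁺/Ni is reduced (cathode) and Zn²⁺/Zn is oxidised (anode), so E°cell = (-0.29) − (-0.76) = +0.47 V.
Balancing electrons gives n = 2.
ΔG° = −nFE° = −(2)(96485)(+0.47) = -90,696 J = -90.7 kJ.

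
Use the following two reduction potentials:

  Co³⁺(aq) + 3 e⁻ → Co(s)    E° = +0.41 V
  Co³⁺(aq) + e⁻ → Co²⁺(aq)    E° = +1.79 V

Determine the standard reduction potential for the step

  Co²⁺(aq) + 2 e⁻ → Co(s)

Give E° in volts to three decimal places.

-0.280 V

Sequential free energies add, so n₃E°₃ = n₁E°₁ + n₂E°₂.
With n₃ = 3, and the known step contributing 1×(+1.79) V, the unknown satisfies 2·E° = 3×(+0.41) − 1×(+1.79) = -0.560.
E° = -0.560 / 2 = -0.280 V.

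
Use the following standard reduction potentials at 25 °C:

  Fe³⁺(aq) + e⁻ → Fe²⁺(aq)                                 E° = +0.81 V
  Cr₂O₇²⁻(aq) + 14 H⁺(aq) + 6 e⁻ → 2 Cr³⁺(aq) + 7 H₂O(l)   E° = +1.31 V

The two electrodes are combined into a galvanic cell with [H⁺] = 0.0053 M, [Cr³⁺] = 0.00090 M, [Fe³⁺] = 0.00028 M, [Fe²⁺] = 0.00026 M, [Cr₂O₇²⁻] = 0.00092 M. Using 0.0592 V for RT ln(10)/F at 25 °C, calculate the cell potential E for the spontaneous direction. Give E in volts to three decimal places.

+0.214 V

Cr₂O₇²⁻/Cr³⁺ is the cathode (higher E°), Fe³⁺/Fe²⁺ the anode: E°cell = +1.31 − (+0.81) = +0.50 V, n = 6.
Overall: Cr₂O₇²⁻(aq) + 14 H⁺(aq) + 6 Fe²⁺(aq) → 2 Cr³⁺(aq) + 7 H₂O(l) + 6 Fe³⁺(aq)
Q = [Cr³⁺]^2·[Fe³⁺]^6 / ([Cr₂O₇²⁻]·[H⁺]^14·[Fe²⁺]^6); log Q = 28.998.
E = E° − (0.0592/n) log Q = +0.50 − (0.0592/6)(28.998) = +0.214 V.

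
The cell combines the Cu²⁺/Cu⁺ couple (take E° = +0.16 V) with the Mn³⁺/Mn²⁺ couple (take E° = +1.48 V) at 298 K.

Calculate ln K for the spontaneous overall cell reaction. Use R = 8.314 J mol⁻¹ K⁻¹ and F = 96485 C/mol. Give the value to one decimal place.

Cathode: Mn³⁺/Mn²⁺; anode: Cu²⁺/Cu⁺. E°cell = (+1.48) − (+0.16) = +1.32 V, with n = 1.
ΔG° = −nFE° = −RT ln K, so ln K = nFE°/(RT) = (1)(96485)(+1.32) / ((8.314)(298)) = 51.405.

51.4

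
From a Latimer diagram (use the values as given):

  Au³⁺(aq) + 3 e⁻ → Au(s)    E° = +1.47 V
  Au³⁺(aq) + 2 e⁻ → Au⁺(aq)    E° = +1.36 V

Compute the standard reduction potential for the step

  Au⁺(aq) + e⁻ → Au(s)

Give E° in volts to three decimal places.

+1.690 V

Sequential free energies add, so n₃E°₃ = n₁E°₁ + n₂E°₂.
With n₃ = 3, and the known step contributing 2×(+1.36) V, the unknown satisfies 1·E° = 3×(+1.47) − 2×(+1.36) = +1.690.
E° = +1.690 / 1 = +1.690 V.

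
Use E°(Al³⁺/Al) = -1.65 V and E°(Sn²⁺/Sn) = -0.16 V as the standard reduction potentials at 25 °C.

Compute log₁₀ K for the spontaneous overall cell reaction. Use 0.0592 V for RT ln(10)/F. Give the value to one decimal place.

151.0

Cathode: Sn²⁺/Sn; anode: Al³⁺/Al. E°cell = +1.49 V, n = 6.
log K = nE°cell / 0.0592 = (6)(+1.49) / 0.0592 = 151.0.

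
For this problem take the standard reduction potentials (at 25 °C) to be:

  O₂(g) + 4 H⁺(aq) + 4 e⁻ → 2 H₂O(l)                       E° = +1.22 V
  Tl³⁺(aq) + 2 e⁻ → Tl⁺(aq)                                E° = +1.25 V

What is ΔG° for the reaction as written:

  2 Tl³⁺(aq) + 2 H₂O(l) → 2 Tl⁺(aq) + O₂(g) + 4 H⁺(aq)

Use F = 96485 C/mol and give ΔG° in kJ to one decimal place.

-11.6 kJ

As written, Tl³⁺/Tl⁺ is reduced (cathode) and O₂/H₂O is oxidised (anode), so E°cell = (+1.25) − (+1.22) = +0.03 V.
Balancing electrons gives n = 4.
ΔG° = −nFE° = −(4)(96485)(+0.03) = -11,578 J = -11.6 kJ.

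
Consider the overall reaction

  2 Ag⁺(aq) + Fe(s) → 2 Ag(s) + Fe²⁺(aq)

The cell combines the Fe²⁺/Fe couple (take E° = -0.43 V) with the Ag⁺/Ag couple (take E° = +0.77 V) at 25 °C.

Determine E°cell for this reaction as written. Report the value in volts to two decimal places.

The Ag⁺/Ag couple has the higher reduction potential, so it is the cathode; Fe²⁺/Fe is oxidised at the anode.
E°cell = E°(cathode) − E°(anode) = (+0.77) − (-0.43) = +1.20 V.

+1.20 V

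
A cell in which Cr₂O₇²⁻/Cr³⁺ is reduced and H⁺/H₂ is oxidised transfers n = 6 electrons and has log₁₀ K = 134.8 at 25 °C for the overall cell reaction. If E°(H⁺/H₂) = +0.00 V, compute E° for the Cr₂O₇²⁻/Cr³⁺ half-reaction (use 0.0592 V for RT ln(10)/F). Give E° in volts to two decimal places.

E°cell = (0.0592/n)·log K = (0.0592/6)(134.8) = +1.330 V.
Since Cr₂O₇²⁻/Cr³⁺ is the cathode and H⁺/H₂ the anode, E°cell = E°(Cr₂O₇²⁻/Cr³⁺) − E°(H⁺/H₂).
So E°(Cr₂O₇²⁻/Cr³⁺) = E°cell + E°(H⁺/H₂) = +1.330 + (+0.00) = +1.33 V.

+1.33 V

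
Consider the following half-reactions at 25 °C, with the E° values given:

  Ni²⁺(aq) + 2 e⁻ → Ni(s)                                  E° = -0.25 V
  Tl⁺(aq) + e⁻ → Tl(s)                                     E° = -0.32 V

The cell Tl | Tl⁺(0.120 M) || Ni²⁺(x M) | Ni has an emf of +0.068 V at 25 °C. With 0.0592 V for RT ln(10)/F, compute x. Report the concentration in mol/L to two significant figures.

0.012 M

Ni²⁺/Ni is the cathode, Tl⁺/Tl the anode: E°cell = +0.07 V, n = 2.
Overall reaction: Ni²⁺(aq) + 2 Tl(s) → Ni(s) + 2 Tl⁺(aq); Q = [Tl⁺]^2/[Ni²⁺]^1.
From E = E° − (0.0592/n) log Q: log Q = (E° − E)·n/0.0592 = (+0.07 − (+0.068))·2/0.0592 = 0.0676.
So 1·log[Ni²⁺] = 2·log(0.12) − log Q = -1.8416 − (0.0676) = -1.9092; [Ni²⁺] = 10^(-1.9092) ≈ 0.012 M.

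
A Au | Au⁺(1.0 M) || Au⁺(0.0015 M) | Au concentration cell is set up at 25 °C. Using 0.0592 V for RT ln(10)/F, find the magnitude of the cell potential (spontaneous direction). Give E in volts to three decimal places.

For a concentration cell E°cell = 0. The 1.0 M side is the cathode (reduction is favoured where [Au⁺] is higher).
With n = 1, E = −(0.0592/1) log([Au⁺]ₐₙ/[Au⁺]꜀ₐₜ) = −(0.0592/1) log(0.0015/1) = −(0.0592/1)(-2.824) = +0.167 V.

+0.167 V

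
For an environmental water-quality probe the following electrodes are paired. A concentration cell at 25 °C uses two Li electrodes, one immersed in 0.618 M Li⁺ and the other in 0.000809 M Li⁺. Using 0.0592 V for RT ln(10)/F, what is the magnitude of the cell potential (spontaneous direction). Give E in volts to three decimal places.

+0.171 V

For a concentration cell E°cell = 0. The 0.618 M side is the cathode (reduction is favoured where [Li⁺] is higher).
With n = 1, E = −(0.0592/1) log([Li⁺]ₐₙ/[Li⁺]꜀ₐₜ) = −(0.0592/1) log(0.000809/0.618) = −(0.0592/1)(-2.883) = +0.171 V.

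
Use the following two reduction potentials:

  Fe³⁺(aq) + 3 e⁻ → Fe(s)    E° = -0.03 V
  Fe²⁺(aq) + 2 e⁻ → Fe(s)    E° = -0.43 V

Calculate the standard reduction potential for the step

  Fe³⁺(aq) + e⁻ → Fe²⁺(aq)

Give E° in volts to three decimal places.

Sequential free energies add, so n₃E°₃ = n₁E°₁ + n₂E°₂.
With n₃ = 3, and the known step contributing 2×(-0.43) V, the unknown satisfies 1·E° = 3×(-0.03) − 2×(-0.43) = +0.770.
E° = +0.770 / 1 = +0.770 V.

+0.770 V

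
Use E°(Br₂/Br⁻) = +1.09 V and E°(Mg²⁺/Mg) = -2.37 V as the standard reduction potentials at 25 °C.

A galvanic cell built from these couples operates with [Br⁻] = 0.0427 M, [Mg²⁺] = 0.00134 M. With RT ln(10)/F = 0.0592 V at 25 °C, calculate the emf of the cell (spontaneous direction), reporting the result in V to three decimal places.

+3.626 V

Br₂/Br⁻ is the cathode (higher E°), Mg²⁺/Mg the anode: E°cell = +1.09 − (-2.37) = +3.46 V, n = 2.
Overall: Br₂(l) + Mg(s) → 2 Br⁻(aq) + Mg²⁺(aq)
Q = [Br⁻]^2·[Mg²⁺]; log Q = -5.612.
E = E° − (0.0592/n) log Q = +3.46 − (0.0592/2)(-5.612) = +3.626 V.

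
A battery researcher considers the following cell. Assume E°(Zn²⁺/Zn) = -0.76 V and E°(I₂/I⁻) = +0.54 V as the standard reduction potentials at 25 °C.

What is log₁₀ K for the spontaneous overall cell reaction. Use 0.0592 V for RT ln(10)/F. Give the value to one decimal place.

43.9

Cathode: I₂/I⁻; anode: Zn²⁺/Zn. E°cell = +1.30 V, n = 2.
log K = nE°cell / 0.0592 = (2)(+1.30) / 0.0592 = 43.9.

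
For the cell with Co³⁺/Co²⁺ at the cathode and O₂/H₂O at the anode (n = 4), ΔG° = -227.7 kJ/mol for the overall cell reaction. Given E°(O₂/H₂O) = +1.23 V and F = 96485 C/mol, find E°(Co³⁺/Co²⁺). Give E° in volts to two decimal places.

+1.82 V

E°cell = −ΔG°/(nF) = −(-227.7×10³)/((4)(96485)) = +0.590 V.
Since Co³⁺/Co²⁺ is the cathode and O₂/H₂O the anode, E°cell = E°(Co³⁺/Co²⁺) − E°(O₂/H₂O).
So E°(Co³⁺/Co²⁺) = E°cell + E°(O₂/H₂O) = +0.590 + (+1.23) = +1.82 V.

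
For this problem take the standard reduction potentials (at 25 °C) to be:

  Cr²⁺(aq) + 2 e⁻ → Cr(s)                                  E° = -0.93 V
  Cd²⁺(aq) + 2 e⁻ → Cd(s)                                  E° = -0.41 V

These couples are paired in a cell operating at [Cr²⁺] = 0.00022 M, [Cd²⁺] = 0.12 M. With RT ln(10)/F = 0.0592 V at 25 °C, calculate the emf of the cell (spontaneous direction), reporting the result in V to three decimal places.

+0.601 V

Cd²⁺/Cd is the cathode (higher E°), Cr²⁺/Cr the anode: E°cell = -0.41 − (-0.93) = +0.52 V, n = 2.
Overall: Cd²⁺(aq) + Cr(s) → Cd(s) + Cr²⁺(aq)
Q = [Cr²⁺] / ([Cd²⁺]); log Q = -2.737.
E = E° − (0.0592/n) log Q = +0.52 − (0.0592/2)(-2.737) = +0.601 V.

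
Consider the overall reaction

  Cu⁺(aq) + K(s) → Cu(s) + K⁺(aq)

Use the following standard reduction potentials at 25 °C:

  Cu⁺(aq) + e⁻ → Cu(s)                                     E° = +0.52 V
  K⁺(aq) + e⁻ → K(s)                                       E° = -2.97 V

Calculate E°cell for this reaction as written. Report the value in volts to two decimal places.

+3.49 V

The Cu⁺/Cu couple has the higher reduction potential, so it is the cathode; K⁺/K is oxidised at the anode.
E°cell = E°(cathode) − E°(anode) = (+0.52) − (-2.97) = +3.49 V.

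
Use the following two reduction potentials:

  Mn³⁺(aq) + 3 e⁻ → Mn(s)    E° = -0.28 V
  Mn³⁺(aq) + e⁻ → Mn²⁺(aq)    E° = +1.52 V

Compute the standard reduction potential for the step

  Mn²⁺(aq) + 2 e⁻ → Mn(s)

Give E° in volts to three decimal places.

-1.180 V

Sequential free energies add, so n₃E°₃ = n₁E°₁ + n₂E°₂.
With n₃ = 3, and the known step contributing 1×(+1.52) V, the unknown satisfies 2·E° = 3×(-0.28) − 1×(+1.52) = -2.360.
E° = -2.360 / 2 = -1.180 V.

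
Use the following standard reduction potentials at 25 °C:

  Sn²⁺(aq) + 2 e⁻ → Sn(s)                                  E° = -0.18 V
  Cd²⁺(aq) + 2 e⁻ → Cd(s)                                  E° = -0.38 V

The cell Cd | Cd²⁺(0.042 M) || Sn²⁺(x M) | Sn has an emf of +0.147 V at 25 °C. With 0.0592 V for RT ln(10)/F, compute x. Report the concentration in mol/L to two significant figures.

Sn²⁺/Sn is the cathode, Cd²⁺/Cd the anode: E°cell = +0.20 V, n = 2.
Overall reaction: Sn²⁺(aq) + Cd(s) → Sn(s) + Cd²⁺(aq); Q = [Cd²⁺]^1/[Sn²⁺]^1.
From E = E° − (0.0592/n) log Q: log Q = (E° − E)·n/0.0592 = (+0.20 − (+0.147))·2/0.0592 = 1.7905.
So 1·log[Sn²⁺] = 1·log(0.042) − log Q = -1.3768 − (1.7905) = -3.1673; [Sn²⁺] = 10^(-3.1673) ≈ 0.00068 M.

0.00068 M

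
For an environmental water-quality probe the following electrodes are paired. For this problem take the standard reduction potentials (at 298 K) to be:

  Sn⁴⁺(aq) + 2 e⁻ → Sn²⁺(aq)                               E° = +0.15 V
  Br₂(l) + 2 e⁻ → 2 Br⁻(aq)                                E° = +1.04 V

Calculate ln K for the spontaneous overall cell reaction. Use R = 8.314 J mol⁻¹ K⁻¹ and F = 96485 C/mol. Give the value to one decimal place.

69.3

Cathode: Br₂/Br⁻; anode: Sn⁴⁺/Sn²⁺. E°cell = (+1.04) − (+0.15) = +0.89 V, with n = 2.
ΔG° = −nFE° = −RT ln K, so ln K = nFE°/(RT) = (2)(96485)(+0.89) / ((8.314)(298)) = 69.319.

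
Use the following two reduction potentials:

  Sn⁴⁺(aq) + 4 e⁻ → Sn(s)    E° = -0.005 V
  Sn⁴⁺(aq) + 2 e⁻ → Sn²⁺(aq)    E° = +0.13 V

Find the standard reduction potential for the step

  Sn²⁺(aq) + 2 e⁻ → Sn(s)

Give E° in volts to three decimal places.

-0.140 V

Sequential free energies add, so n₃E°₃ = n₁E°₁ + n₂E°₂.
With n₃ = 4, and the known step contributing 2×(+0.13) V, the unknown satisfies 2·E° = 4×(-0.005) − 2×(+0.13) = -0.280.
E° = -0.280 / 2 = -0.140 V.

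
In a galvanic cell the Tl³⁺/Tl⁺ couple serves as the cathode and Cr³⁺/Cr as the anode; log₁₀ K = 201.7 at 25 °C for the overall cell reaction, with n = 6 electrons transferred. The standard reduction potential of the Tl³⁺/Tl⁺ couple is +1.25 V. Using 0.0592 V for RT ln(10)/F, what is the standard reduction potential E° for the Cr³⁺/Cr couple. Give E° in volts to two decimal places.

-0.74 V

E°cell = (0.0592/n)·log K = (0.0592/6)(201.7) = +1.990 V.
Since Tl³⁺/Tl⁺ is the cathode and Cr³⁺/Cr the anode, E°cell = E°(Tl³⁺/Tl⁺) − E°(Cr³⁺/Cr).
So E°(Cr³⁺/Cr) = E°(Tl³⁺/Tl⁺) − E°cell = (+1.25) − (+1.990) = -0.74 V.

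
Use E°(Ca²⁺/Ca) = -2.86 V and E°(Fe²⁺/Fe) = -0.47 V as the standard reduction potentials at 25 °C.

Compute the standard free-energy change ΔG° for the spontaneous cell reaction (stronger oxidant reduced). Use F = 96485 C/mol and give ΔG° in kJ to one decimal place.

-461.2 kJ

Fe²⁺/Fe (E° = -0.47 V) is the cathode; Ca²⁺/Ca (E° = -2.86 V) is the anode, so E°cell = +2.39 V.
Balancing electrons gives n = 2 (lcm of 2 and 2).
ΔG° = −nFE° = −(2)(96485)(+2.39) = -461,198 J = -461.2 kJ.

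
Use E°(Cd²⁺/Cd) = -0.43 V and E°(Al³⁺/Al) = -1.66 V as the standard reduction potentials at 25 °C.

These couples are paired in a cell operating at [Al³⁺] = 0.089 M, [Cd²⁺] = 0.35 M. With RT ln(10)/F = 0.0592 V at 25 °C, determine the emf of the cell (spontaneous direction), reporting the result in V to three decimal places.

+1.237 V

Cd²⁺/Cd is the cathode (higher E°), Al³⁺/Al the anode: E°cell = -0.43 − (-1.66) = +1.23 V, n = 6.
Overall: 3 Cd²⁺(aq) + 2 Al(s) → 3 Cd(s) + 2 Al³⁺(aq)
Q = [Al³⁺]^2 / ([Cd²⁺]^3); log Q = -0.733.
E = E° − (0.0592/n) log Q = +1.23 − (0.0592/6)(-0.733) = +1.237 V.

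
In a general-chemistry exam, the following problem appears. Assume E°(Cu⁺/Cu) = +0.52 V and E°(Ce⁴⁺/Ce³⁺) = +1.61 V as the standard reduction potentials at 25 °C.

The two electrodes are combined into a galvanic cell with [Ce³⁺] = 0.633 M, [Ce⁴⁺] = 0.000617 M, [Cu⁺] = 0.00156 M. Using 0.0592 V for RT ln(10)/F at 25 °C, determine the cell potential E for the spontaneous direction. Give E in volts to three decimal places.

+1.078 V

Ce⁴⁺/Ce³⁺ is the cathode (higher E°), Cu⁺/Cu the anode: E°cell = +1.61 − (+0.52) = +1.09 V, n = 1.
Overall: Ce⁴⁺(aq) + Cu(s) → Ce³⁺(aq) + Cu⁺(aq)
Q = [Ce³⁺]·[Cu⁺] / ([Ce⁴⁺]); log Q = 0.204.
E = E° − (0.0592/n) log Q = +1.09 − (0.0592/1)(0.204) = +1.078 V.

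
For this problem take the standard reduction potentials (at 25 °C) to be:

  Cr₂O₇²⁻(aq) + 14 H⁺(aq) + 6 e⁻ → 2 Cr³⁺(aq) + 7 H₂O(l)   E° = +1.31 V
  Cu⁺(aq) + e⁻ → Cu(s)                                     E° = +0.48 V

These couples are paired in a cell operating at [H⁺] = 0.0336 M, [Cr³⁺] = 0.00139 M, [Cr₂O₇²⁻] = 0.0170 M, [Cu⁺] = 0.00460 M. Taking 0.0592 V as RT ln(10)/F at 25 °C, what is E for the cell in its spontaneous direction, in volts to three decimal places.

+0.804 V

Cr₂O₇²⁻/Cr³⁺ is the cathode (higher E°), Cu⁺/Cu the anode: E°cell = +1.31 − (+0.48) = +0.83 V, n = 6.
Overall: Cr₂O₇²⁻(aq) + 14 H⁺(aq) + 6 Cu(s) → 2 Cr³⁺(aq) + 7 H₂O(l) + 6 Cu⁺(aq)
Q = [Cr³⁺]^2·[Cu⁺]^6 / ([Cr₂O₇²⁻]·[H⁺]^14); log Q = 2.663.
E = E° − (0.0592/n) log Q = +0.83 − (0.0592/6)(2.663) = +0.804 V.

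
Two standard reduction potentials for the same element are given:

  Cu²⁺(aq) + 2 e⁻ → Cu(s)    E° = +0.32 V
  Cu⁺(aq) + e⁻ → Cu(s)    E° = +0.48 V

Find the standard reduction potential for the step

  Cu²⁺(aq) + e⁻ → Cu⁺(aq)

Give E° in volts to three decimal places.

Sequential free energies add, so n₃E°₃ = n₁E°₁ + n₂E°₂.
With n₃ = 2, and the known step contributing 1×(+0.48) V, the unknown satisfies 1·E° = 2×(+0.32) − 1×(+0.48) = +0.160.
E° = +0.160 / 1 = +0.160 V.

+0.160 V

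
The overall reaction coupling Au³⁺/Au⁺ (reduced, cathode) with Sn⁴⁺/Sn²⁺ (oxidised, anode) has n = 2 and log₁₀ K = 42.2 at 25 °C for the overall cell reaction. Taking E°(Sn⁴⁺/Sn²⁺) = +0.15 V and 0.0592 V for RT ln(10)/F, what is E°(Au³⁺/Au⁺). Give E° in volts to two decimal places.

+1.40 V

E°cell = (0.0592/n)·log K = (0.0592/2)(42.2) = +1.249 V.
Since Au³⁺/Au⁺ is the cathode and Sn⁴⁺/Sn²⁺ the anode, E°cell = E°(Au³⁺/Au⁺) − E°(Sn⁴⁺/Sn²⁺).
So E°(Au³⁺/Au⁺) = E°cell + E°(Sn⁴⁺/Sn²⁺) = +1.249 + (+0.15) = +1.40 V.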